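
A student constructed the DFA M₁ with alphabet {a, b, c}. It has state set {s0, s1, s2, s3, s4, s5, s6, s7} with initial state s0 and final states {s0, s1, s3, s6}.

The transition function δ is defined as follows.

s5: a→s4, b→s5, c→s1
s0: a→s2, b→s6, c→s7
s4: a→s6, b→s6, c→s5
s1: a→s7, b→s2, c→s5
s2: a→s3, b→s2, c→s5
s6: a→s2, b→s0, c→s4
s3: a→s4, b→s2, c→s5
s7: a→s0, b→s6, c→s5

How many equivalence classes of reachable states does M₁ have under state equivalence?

5

Initial partition by acceptance: {s0,s1,s3,s6} | {s2,s4,s5,s7}.
Refine {s0,s1,s3,s6} on symbol b: members go to different blocks, giving {s0,s6} and {s1,s3}.
Refine {s2,s4,s5,s7} on symbol a: members go to different blocks, giving {s4,s7} and {s2} and {s5}.
Stable partition: {s0,s6} | {s4,s7} | {s1,s3} | {s2} | {s5} — 5 equivalence classes.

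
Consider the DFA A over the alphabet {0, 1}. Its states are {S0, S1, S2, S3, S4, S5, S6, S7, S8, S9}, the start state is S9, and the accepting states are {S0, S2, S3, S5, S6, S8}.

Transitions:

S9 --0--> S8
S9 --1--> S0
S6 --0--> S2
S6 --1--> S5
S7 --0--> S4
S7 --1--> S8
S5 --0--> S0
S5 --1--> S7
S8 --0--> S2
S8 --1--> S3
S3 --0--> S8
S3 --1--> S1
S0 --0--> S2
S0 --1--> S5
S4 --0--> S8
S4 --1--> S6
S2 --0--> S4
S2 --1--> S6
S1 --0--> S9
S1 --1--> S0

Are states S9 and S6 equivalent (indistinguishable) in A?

No

All states are reachable from the start state.
Initial partition by acceptance: {S0,S2,S3,S5,S6,S8} | {S1,S4,S7,S9}.
Refine {S0,S2,S3,S5,S6,S8} on symbol 0: members go to different blocks, giving {S0,S3,S5,S6,S8} and {S2}.
Split {S0,S3,S5,S6,S8} by δ(·,0) → {S0,S6,S8} and {S3,S5}.
Split {S1,S4,S7,S9} by δ(·,0) → {S1,S7} and {S4,S9}.
The partition is now stable with 5 blocks: {S0,S6,S8} | {S1,S7} | {S2} | {S3,S5} | {S4,S9}.
S9 and S6 end up in different blocks, so they are distinguishable. For instance, the string 'ε' is accepted from only S6.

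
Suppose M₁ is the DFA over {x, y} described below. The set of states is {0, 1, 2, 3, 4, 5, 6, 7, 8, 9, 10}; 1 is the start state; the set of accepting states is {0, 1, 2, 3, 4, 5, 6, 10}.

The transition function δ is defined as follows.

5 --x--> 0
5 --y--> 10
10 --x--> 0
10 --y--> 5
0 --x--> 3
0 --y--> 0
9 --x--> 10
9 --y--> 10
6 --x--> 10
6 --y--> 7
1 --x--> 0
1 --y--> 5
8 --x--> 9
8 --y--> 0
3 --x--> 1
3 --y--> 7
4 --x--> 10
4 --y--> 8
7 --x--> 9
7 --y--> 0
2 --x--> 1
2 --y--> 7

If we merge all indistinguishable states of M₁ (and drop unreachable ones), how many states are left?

5

Reachable states from the start: {0,1,3,5,7,9,10}. Unreachable: {2,4,6,8} — drop them.
Initial partition by acceptance: {0,1,3,5,10} | {7,9}.
Split {0,1,3,5,10} by δ(·,y) → {0,1,5,10} and {3}.
Refine {0,1,5,10} on symbol x: members go to different blocks, giving {1,5,10} and {0}.
Split {7,9} by δ(·,x) → {7} and {9}.
Stable partition: {1,5,10} | {7} | {3} | {0} | {9} — 5 equivalence classes.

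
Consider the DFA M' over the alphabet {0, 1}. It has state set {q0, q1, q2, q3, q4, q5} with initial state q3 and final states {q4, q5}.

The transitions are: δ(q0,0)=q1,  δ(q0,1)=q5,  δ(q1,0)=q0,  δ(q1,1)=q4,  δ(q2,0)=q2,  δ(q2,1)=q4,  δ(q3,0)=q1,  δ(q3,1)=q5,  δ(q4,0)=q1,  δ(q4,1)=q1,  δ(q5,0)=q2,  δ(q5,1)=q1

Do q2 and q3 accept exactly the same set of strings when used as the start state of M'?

Every state is reachable, so we keep all 6.
Start with accepting vs non-accepting: {q4,q5} | {q0,q1,q2,q3}.
No further refinement is possible. Final partition (2 blocks): {q4,q5} | {q0,q1,q2,q3}.
q2 and q3 lie in the same block of the stable partition, so they are equivalent — no string distinguishes them.

Yes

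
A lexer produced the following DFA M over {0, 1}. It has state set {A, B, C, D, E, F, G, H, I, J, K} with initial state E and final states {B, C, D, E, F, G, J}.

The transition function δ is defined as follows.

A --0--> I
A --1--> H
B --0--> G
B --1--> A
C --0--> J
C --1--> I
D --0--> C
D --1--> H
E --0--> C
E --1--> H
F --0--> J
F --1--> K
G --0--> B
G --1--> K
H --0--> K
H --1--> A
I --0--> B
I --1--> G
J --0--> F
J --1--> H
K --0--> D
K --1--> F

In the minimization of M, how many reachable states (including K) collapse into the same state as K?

Initial partition by acceptance: {B,C,D,E,F,G,J} | {A,H,I,K}.
Refine {A,H,I,K} on symbol 0: members go to different blocks, giving {A,H} and {I,K}.
On input 1, block {B,C,D,E,F,G,J} splits into {B,D,E,J} and {C,F,G}.
No further refinement is possible. Final partition (4 blocks): {B,D,E,J} | {A,H} | {I,K} | {C,F,G}.
State K belongs to the block {I,K}, which has 2 states.

2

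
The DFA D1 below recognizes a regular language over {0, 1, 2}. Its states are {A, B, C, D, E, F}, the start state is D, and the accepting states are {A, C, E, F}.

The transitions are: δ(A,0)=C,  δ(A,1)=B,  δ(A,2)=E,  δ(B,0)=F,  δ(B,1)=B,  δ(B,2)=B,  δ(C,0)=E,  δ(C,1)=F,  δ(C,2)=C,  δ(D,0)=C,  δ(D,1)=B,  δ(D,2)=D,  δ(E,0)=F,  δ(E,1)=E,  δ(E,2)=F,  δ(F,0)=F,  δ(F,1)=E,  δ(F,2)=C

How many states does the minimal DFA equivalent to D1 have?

Reachable states from the start: {B,C,D,E,F}. Unreachable: {A} — drop them.
Start with accepting vs non-accepting: {C,E,F} | {B,D}.
Stable partition: {C,E,F} | {B,D} — 2 equivalence classes.

2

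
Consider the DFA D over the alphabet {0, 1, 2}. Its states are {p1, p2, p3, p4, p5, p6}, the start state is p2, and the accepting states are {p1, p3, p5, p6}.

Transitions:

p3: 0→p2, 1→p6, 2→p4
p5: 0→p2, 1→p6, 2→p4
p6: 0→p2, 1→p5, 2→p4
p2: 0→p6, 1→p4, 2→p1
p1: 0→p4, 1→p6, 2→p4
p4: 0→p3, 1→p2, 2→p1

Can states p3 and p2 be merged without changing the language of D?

Every state is reachable, so we keep all 6.
P0 = {p1,p3,p5,p6} | {p2,p4}.
No further refinement is possible. Final partition (2 blocks): {p1,p3,p5,p6} | {p2,p4}.
p3 and p2 end up in different blocks, so they are distinguishable. For instance, the string 'ε' is accepted from only p3.

No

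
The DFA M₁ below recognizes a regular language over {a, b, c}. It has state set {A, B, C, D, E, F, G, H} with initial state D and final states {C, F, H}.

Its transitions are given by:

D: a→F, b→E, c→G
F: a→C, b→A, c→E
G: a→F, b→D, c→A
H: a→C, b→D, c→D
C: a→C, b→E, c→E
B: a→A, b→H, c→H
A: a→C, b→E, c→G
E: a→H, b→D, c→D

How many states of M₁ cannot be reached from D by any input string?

1

Starting at D and following transitions, the reachable set is {A, C, D, E, F, G, H}. That leaves B unreachable — 1 in total.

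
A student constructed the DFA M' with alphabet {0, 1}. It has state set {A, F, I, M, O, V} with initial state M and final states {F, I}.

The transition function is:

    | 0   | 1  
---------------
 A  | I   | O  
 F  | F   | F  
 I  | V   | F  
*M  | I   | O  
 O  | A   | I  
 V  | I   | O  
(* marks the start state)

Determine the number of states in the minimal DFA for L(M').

All states are reachable from the start state.
Initial partition by acceptance: {F,I} | {A,M,O,V}.
Split {F,I} by δ(·,0) → {F} and {I}.
On input 0, block {A,M,O,V} splits into {A,M,V} and {O}.
No further refinement is possible. Final partition (4 blocks): {F} | {A,M,V} | {I} | {O}.

4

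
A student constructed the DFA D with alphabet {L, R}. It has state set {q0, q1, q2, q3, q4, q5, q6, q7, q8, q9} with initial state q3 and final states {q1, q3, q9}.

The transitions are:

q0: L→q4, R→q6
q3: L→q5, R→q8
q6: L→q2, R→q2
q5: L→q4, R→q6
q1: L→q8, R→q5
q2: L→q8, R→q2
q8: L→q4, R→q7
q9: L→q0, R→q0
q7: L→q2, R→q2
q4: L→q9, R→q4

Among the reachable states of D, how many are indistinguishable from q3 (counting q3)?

2

States {q1} cannot be reached from the start state, so discard them.
Initial partition by acceptance: {q3,q9} | {q0,q2,q4,q5,q6,q7,q8}.
On input L, block {q0,q2,q4,q5,q6,q7,q8} splits into {q0,q2,q5,q6,q7,q8} and {q4}.
On input L, block {q0,q2,q5,q6,q7,q8} splits into {q0,q5,q8} and {q2,q6,q7}.
Split {q2,q6,q7} by δ(·,L) → {q6,q7} and {q2}.
The partition is now stable with 5 blocks: {q3,q9} | {q0,q5,q8} | {q4} | {q6,q7} | {q2}.
The equivalence class containing q3 is {q3,q9}, of size 2.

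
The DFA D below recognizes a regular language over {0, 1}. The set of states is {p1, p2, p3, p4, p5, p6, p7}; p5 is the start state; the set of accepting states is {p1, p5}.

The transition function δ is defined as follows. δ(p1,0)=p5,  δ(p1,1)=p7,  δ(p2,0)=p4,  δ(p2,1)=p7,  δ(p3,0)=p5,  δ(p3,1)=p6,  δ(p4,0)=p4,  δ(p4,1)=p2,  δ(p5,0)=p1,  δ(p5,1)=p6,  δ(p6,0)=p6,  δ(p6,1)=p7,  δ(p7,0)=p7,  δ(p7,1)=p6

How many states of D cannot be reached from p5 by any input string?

Starting at p5 and following transitions, the reachable set is {p1, p5, p6, p7}. That leaves p2, p3, p4 unreachable — 3 in total.

3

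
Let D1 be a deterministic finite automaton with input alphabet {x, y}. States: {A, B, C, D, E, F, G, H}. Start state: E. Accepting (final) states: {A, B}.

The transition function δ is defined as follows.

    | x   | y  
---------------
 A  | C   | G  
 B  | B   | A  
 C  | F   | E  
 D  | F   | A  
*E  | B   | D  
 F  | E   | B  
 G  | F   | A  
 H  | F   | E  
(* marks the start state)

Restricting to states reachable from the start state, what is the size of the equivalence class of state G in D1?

First remove the unreachable states {H}; 7 states remain.
Start with accepting vs non-accepting: {A,B} | {C,D,E,F,G}.
On input x, block {A,B} splits into {A} and {B}.
On input x, block {C,D,E,F,G} splits into {C,D,F,G} and {E}.
On input x, block {C,D,F,G} splits into {C,D,G} and {F}.
Refine {C,D,G} on symbol y: members go to different blocks, giving {D,G} and {C}.
The partition is now stable with 6 blocks: {A} | {D,G} | {B} | {E} | {F} | {C}.
The equivalence class containing G is {D,G}, of size 2.

2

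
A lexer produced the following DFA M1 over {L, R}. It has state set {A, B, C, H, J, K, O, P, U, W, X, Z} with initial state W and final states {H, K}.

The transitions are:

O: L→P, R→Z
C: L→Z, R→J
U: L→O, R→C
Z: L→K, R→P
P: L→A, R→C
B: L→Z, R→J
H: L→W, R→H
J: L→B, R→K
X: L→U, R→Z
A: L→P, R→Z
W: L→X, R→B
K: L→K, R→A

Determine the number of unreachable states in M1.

Starting at W and following transitions, the reachable set is {A, B, C, J, K, O, P, U, W, X, Z}. That leaves H unreachable — 1 in total.

1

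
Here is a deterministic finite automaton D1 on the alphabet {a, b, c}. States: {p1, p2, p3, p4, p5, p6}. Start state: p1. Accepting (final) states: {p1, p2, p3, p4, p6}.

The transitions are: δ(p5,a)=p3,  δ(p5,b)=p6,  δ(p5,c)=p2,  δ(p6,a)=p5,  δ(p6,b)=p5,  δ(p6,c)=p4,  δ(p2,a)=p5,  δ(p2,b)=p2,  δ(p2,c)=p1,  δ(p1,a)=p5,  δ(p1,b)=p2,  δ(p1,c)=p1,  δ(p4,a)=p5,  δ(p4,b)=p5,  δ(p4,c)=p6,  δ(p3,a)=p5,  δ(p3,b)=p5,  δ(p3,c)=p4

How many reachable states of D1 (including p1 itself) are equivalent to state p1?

Every state is reachable, so we keep all 6.
Initial partition by acceptance: {p1,p2,p3,p4,p6} | {p5}.
Split {p1,p2,p3,p4,p6} by δ(·,b) → {p3,p4,p6} and {p1,p2}.
The partition is now stable with 3 blocks: {p3,p4,p6} | {p5} | {p1,p2}.
State p1 belongs to the block {p1,p2}, which has 2 states.

2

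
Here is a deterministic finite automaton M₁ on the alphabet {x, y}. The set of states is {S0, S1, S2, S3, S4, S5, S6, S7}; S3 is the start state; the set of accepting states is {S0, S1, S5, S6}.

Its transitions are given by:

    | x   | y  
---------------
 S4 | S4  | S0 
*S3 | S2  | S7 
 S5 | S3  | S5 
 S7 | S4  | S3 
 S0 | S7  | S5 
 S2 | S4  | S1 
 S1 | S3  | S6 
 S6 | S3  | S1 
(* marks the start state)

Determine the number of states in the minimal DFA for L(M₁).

3

All states are reachable from the start state.
Start with accepting vs non-accepting: {S0,S1,S5,S6} | {S2,S3,S4,S7}.
Split {S2,S3,S4,S7} by δ(·,y) → {S2,S4} and {S3,S7}.
No further refinement is possible. Final partition (3 blocks): {S0,S1,S5,S6} | {S2,S4} | {S3,S7}.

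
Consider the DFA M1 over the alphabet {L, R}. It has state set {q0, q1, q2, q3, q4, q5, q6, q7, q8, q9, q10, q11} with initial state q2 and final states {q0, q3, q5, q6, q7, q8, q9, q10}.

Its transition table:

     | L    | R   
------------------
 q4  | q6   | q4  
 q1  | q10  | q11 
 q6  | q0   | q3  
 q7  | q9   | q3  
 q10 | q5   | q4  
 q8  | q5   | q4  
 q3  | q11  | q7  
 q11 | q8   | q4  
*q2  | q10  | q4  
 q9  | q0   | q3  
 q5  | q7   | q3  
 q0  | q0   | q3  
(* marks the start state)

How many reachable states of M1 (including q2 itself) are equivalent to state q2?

States {q1} cannot be reached from the start state, so discard them.
Start with accepting vs non-accepting: {q0,q3,q5,q6,q7,q8,q9,q10} | {q2,q4,q11}.
On input L, block {q0,q3,q5,q6,q7,q8,q9,q10} splits into {q0,q5,q6,q7,q8,q9,q10} and {q3}.
On input R, block {q0,q5,q6,q7,q8,q9,q10} splits into {q0,q5,q6,q7,q9} and {q8,q10}.
Refine {q2,q4,q11} on symbol L: members go to different blocks, giving {q2,q11} and {q4}.
No further refinement is possible. Final partition (5 blocks): {q0,q5,q6,q7,q9} | {q2,q11} | {q3} | {q8,q10} | {q4}.
State q2 belongs to the block {q2,q11}, which has 2 states.

2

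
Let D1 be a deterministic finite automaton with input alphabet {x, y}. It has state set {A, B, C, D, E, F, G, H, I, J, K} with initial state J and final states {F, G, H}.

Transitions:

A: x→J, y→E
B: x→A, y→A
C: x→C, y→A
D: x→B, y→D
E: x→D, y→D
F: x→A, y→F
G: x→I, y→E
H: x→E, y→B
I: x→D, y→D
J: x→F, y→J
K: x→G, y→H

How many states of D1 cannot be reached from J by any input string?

5

BFS from J reaches {A, B, D, E, F, J}; the 5 state(s) C, G, H, I, K are never visited.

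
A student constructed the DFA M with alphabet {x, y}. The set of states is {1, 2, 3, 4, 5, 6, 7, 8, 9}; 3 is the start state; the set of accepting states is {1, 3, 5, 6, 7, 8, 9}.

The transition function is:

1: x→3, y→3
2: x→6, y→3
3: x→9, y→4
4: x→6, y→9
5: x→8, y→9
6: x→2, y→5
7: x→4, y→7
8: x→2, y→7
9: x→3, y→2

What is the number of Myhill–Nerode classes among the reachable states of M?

5

First remove the unreachable states {1}; 8 states remain.
Initial partition by acceptance: {3,5,6,7,8,9} | {2,4}.
On input x, block {3,5,6,7,8,9} splits into {3,5,9} and {6,7,8}.
Split {3,5,9} by δ(·,x) → {3,9} and {5}.
On input y, block {6,7,8} splits into {7,8} and {6}.
No further refinement is possible. Final partition (5 blocks): {3,9} | {2,4} | {7,8} | {5} | {6}.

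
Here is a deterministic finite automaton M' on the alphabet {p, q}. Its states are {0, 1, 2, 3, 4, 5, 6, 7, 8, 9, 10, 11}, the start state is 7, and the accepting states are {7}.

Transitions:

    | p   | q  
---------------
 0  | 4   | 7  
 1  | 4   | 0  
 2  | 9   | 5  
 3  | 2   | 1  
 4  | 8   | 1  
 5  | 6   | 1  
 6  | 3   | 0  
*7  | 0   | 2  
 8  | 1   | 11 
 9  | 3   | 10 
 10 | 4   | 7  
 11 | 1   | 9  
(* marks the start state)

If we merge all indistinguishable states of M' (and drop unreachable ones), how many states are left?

All states are reachable from the start state.
Initial partition by acceptance: {7} | {0,1,2,3,4,5,6,8,9,10,11}.
On input q, block {0,1,2,3,4,5,6,8,9,10,11} splits into {1,2,3,4,5,6,8,9,11} and {0,10}.
Refine {1,2,3,4,5,6,8,9,11} on symbol q: members go to different blocks, giving {2,3,4,5,8,11} and {1,6,9}.
Refine {2,3,4,5,8,11} on symbol p: members go to different blocks, giving {2,5,8,11} and {3,4}.
Refine {2,5,8,11} on symbol q: members go to different blocks, giving {2,8} and {5,11}.
The partition is now stable with 6 blocks: {7} | {2,8} | {0,10} | {1,6,9} | {3,4} | {5,11}.

6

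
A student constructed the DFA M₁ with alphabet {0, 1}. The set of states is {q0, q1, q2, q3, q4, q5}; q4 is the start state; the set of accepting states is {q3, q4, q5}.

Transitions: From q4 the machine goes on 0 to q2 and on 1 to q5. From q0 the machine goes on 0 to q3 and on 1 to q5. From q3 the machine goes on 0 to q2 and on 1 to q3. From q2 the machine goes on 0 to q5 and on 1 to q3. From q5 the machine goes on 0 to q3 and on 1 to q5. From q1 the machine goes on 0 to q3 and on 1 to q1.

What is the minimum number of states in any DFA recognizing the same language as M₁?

4

Reachable states from the start: {q2,q3,q4,q5}. Unreachable: {q0,q1} — drop them.
Initial partition by acceptance: {q3,q4,q5} | {q2}.
On input 0, block {q3,q4,q5} splits into {q3,q4} and {q5}.
Split {q3,q4} by δ(·,1) → {q3} and {q4}.
The partition is now stable with 4 blocks: {q3} | {q2} | {q5} | {q4}.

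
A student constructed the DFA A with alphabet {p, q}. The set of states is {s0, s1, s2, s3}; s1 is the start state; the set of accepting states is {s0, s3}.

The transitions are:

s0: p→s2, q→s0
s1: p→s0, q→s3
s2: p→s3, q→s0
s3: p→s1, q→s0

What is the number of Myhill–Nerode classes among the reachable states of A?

Every state is reachable, so we keep all 4.
Start with accepting vs non-accepting: {s0,s3} | {s1,s2}.
No further refinement is possible. Final partition (2 blocks): {s0,s3} | {s1,s2}.

2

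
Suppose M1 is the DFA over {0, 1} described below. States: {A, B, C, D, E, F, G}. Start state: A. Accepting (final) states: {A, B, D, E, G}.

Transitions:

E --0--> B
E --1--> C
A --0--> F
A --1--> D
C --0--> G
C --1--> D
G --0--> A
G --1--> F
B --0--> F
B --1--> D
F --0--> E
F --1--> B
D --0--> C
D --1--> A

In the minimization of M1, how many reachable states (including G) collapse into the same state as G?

P0 = {A,B,D,E,G} | {C,F}.
Split {A,B,D,E,G} by δ(·,0) → {A,B,D} and {E,G}.
Stable partition: {A,B,D} | {C,F} | {E,G} — 3 equivalence classes.
State G belongs to the block {E,G}, which has 2 states.

2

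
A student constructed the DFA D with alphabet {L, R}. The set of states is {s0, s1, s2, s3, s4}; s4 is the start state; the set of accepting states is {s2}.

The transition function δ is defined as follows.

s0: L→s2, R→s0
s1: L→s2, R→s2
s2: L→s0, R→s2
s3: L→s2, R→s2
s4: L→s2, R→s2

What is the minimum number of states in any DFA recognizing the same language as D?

States {s1,s3} cannot be reached from the start state, so discard them.
P0 = {s2} | {s0,s4}.
Split {s0,s4} by δ(·,R) → {s0} and {s4}.
No further refinement is possible. Final partition (3 blocks): {s2} | {s0} | {s4}.

3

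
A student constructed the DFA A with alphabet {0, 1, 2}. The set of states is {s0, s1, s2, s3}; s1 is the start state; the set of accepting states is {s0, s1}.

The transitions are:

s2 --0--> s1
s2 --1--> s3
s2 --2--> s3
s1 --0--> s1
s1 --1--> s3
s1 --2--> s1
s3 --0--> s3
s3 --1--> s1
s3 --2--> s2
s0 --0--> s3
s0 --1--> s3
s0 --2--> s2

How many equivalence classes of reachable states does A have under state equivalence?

3

Reachable states from the start: {s1,s2,s3}. Unreachable: {s0} — drop them.
P0 = {s1} | {s2,s3}.
Refine {s2,s3} on symbol 0: members go to different blocks, giving {s2} and {s3}.
The partition is now stable with 3 blocks: {s1} | {s2} | {s3}.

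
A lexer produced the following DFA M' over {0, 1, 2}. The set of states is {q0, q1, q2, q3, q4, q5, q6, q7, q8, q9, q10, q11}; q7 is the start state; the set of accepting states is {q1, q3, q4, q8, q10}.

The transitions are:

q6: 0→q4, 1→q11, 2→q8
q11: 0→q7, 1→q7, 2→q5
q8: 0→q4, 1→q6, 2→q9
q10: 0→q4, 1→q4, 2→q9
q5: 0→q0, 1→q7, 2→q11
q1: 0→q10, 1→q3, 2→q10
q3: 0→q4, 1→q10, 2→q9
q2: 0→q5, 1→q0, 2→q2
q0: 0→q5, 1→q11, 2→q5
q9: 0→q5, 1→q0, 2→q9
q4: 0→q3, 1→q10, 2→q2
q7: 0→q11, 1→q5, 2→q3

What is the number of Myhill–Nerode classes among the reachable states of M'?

6

Reachable states from the start: {q0,q2,q3,q4,q5,q7,q9,q10,q11}. Unreachable: {q1,q6,q8} — drop them.
Start with accepting vs non-accepting: {q3,q4,q10} | {q0,q2,q5,q7,q9,q11}.
Refine {q0,q2,q5,q7,q9,q11} on symbol 2: members go to different blocks, giving {q0,q2,q5,q9,q11} and {q7}.
On input 0, block {q0,q2,q5,q9,q11} splits into {q0,q2,q5,q9} and {q11}.
Split {q0,q2,q5,q9} by δ(·,1) → {q2,q9} and {q0} and {q5}.
The partition is now stable with 6 blocks: {q3,q4,q10} | {q2,q9} | {q7} | {q11} | {q0} | {q5}.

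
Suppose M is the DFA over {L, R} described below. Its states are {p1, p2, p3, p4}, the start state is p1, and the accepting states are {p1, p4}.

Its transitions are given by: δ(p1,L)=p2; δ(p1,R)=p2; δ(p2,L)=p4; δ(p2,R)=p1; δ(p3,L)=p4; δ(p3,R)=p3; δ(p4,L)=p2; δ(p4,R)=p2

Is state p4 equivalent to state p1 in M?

First remove the unreachable states {p3}; 3 states remain.
P0 = {p1,p4} | {p2}.
The partition is now stable with 2 blocks: {p1,p4} | {p2}.
p4 and p1 lie in the same block of the stable partition, so they are equivalent — no string distinguishes them.

Yes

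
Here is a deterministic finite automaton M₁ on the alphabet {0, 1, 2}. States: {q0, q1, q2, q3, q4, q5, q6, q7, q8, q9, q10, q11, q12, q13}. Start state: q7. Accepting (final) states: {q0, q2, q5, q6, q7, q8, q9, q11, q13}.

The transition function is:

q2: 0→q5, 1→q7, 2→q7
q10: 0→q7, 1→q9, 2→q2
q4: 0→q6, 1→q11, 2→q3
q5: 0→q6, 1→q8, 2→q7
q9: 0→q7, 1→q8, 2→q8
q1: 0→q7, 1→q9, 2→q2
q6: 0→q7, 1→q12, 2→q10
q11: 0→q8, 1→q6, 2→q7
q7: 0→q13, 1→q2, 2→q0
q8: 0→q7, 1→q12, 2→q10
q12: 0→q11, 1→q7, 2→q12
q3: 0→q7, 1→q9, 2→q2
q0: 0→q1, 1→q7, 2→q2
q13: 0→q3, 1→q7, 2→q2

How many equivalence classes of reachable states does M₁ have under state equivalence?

8

Reachable states from the start: {q0,q1,q2,q3,q5,q6,q7,q8,q9,q10,q11,q12,q13}. Unreachable: {q4} — drop them.
Start with accepting vs non-accepting: {q0,q2,q5,q6,q7,q8,q9,q11,q13} | {q1,q3,q10,q12}.
Refine {q0,q2,q5,q6,q7,q8,q9,q11,q13} on symbol 0: members go to different blocks, giving {q2,q5,q6,q7,q8,q9,q11} and {q0,q13}.
On input 0, block {q2,q5,q6,q7,q8,q9,q11} splits into {q2,q5,q6,q8,q9,q11} and {q7}.
Refine {q2,q5,q6,q8,q9,q11} on symbol 0: members go to different blocks, giving {q2,q5,q11} and {q6,q8,q9}.
Refine {q2,q5,q11} on symbol 0: members go to different blocks, giving {q5,q11} and {q2}.
Refine {q1,q3,q10,q12} on symbol 0: members go to different blocks, giving {q1,q3,q10} and {q12}.
Split {q6,q8,q9} by δ(·,1) → {q6,q8} and {q9}.
The partition is now stable with 8 blocks: {q5,q11} | {q1,q3,q10} | {q0,q13} | {q7} | {q6,q8} | {q2} | {q12} | {q9}.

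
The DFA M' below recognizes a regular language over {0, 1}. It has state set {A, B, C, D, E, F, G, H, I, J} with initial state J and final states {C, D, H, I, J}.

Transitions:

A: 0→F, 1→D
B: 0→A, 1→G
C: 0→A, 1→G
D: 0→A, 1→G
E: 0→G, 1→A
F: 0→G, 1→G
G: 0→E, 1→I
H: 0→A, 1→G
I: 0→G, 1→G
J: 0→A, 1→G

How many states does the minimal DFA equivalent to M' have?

First remove the unreachable states {B,C,H}; 7 states remain.
P0 = {D,I,J} | {A,E,F,G}.
Split {A,E,F,G} by δ(·,1) → {A,G} and {E,F}.
The partition is now stable with 3 blocks: {D,I,J} | {A,G} | {E,F}.

3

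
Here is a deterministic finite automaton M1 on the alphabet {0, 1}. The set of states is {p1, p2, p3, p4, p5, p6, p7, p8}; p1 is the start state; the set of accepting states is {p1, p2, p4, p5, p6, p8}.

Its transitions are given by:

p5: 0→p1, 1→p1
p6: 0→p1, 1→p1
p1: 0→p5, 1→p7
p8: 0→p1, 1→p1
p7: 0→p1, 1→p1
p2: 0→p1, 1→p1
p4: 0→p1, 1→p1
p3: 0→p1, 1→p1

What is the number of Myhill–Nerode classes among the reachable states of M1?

States {p2,p3,p4,p6,p8} cannot be reached from the start state, so discard them.
Start with accepting vs non-accepting: {p1,p5} | {p7}.
Refine {p1,p5} on symbol 1: members go to different blocks, giving {p1} and {p5}.
The partition is now stable with 3 blocks: {p1} | {p7} | {p5}.

3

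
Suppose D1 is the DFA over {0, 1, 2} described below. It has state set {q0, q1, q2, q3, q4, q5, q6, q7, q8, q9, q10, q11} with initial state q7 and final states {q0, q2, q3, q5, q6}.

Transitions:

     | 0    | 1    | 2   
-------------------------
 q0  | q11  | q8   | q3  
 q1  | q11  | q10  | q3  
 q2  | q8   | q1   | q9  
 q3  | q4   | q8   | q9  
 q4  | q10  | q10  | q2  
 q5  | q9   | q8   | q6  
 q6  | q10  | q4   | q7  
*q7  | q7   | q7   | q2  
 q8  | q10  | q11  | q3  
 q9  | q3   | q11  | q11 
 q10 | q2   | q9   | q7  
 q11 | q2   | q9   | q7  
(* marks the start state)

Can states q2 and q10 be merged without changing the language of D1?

Reachable states from the start: {q1,q2,q3,q4,q7,q8,q9,q10,q11}. Unreachable: {q0,q5,q6} — drop them.
Initial partition by acceptance: {q2,q3} | {q1,q4,q7,q8,q9,q10,q11}.
Refine {q1,q4,q7,q8,q9,q10,q11} on symbol 0: members go to different blocks, giving {q1,q4,q7,q8} and {q9,q10,q11}.
Split {q1,q4,q7,q8} by δ(·,0) → {q1,q4,q8} and {q7}.
Refine {q9,q10,q11} on symbol 2: members go to different blocks, giving {q10,q11} and {q9}.
No further refinement is possible. Final partition (5 blocks): {q2,q3} | {q1,q4,q8} | {q10,q11} | {q7} | {q9}.
q2 and q10 end up in different blocks, so they are distinguishable. For instance, the string 'ε' is accepted from only q2.

No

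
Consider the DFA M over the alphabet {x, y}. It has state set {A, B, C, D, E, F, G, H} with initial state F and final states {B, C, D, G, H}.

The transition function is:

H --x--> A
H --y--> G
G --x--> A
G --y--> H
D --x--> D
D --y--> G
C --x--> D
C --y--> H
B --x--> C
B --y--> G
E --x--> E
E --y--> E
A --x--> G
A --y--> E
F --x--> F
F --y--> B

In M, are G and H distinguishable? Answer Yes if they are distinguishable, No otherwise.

All states are reachable from the start state.
P0 = {B,C,D,G,H} | {A,E,F}.
Split {B,C,D,G,H} by δ(·,x) → {B,C,D} and {G,H}.
Refine {A,E,F} on symbol x: members go to different blocks, giving {E,F} and {A}.
Split {E,F} by δ(·,y) → {E} and {F}.
The partition is now stable with 5 blocks: {B,C,D} | {E} | {G,H} | {A} | {F}.
G and H lie in the same block of the stable partition, so they are equivalent — no string distinguishes them.

No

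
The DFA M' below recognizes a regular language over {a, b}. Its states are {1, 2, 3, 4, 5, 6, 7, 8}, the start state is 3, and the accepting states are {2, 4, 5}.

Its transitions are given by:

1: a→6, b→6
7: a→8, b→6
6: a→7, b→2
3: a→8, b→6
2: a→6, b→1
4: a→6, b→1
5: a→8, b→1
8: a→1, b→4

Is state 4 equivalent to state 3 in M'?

No

First remove the unreachable states {5}; 7 states remain.
Initial partition by acceptance: {2,4} | {1,3,6,7,8}.
On input b, block {1,3,6,7,8} splits into {1,3,7} and {6,8}.
Stable partition: {2,4} | {1,3,7} | {6,8} — 3 equivalence classes.
4 and 3 end up in different blocks, so they are distinguishable. For instance, the string 'ε' is accepted from only 4.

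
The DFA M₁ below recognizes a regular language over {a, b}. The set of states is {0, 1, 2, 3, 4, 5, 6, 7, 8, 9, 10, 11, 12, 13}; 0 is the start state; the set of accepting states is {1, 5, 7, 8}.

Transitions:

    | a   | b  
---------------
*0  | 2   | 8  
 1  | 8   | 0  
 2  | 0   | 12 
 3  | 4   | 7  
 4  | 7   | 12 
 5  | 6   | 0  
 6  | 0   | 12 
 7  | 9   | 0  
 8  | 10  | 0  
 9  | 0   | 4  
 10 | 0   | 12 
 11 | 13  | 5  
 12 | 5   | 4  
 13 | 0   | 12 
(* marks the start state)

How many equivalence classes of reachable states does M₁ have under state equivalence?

First remove the unreachable states {1,3,11,13}; 10 states remain.
P0 = {5,7,8} | {0,2,4,6,9,10,12}.
Refine {0,2,4,6,9,10,12} on symbol a: members go to different blocks, giving {0,2,6,9,10} and {4,12}.
On input b, block {0,2,6,9,10} splits into {2,6,9,10} and {0}.
No further refinement is possible. Final partition (4 blocks): {5,7,8} | {2,6,9,10} | {4,12} | {0}.

4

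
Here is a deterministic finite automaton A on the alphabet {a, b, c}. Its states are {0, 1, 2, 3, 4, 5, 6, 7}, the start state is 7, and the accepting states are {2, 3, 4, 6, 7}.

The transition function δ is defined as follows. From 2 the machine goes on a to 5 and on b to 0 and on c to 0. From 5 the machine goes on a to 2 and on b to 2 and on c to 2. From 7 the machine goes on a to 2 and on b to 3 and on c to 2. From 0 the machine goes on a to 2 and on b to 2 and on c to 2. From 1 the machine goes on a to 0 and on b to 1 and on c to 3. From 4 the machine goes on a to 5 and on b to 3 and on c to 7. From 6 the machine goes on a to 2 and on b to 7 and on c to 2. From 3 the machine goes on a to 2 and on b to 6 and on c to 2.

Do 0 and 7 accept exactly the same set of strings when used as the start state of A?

No

States {1,4} cannot be reached from the start state, so discard them.
Start with accepting vs non-accepting: {2,3,6,7} | {0,5}.
Split {2,3,6,7} by δ(·,a) → {3,6,7} and {2}.
No further refinement is possible. Final partition (3 blocks): {3,6,7} | {0,5} | {2}.
0 and 7 end up in different blocks, so they are distinguishable. For instance, the string 'ε' is accepted from only 7.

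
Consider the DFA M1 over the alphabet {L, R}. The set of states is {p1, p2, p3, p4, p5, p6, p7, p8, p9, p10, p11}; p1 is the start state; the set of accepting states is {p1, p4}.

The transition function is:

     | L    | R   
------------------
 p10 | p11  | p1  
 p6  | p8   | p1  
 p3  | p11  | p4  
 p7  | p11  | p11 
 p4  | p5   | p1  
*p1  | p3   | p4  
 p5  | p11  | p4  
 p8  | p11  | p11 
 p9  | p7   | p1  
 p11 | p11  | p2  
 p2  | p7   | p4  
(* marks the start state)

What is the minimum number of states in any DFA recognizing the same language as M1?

5

States {p6,p8,p9,p10} cannot be reached from the start state, so discard them.
Start with accepting vs non-accepting: {p1,p4} | {p2,p3,p5,p7,p11}.
Refine {p2,p3,p5,p7,p11} on symbol R: members go to different blocks, giving {p2,p3,p5} and {p7,p11}.
Refine {p7,p11} on symbol R: members go to different blocks, giving {p7} and {p11}.
On input L, block {p2,p3,p5} splits into {p3,p5} and {p2}.
The partition is now stable with 5 blocks: {p1,p4} | {p3,p5} | {p7} | {p11} | {p2}.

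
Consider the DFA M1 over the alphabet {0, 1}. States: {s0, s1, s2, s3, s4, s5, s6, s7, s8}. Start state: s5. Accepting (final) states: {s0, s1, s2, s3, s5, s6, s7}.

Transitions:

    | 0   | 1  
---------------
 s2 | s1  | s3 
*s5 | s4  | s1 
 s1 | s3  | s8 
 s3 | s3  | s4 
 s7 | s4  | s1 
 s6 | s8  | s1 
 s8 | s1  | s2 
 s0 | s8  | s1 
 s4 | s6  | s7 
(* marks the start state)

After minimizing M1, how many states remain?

7

First remove the unreachable states {s0}; 8 states remain.
Initial partition by acceptance: {s1,s2,s3,s5,s6,s7} | {s4,s8}.
On input 0, block {s1,s2,s3,s5,s6,s7} splits into {s1,s2,s3} and {s5,s6,s7}.
On input 1, block {s1,s2,s3} splits into {s1,s3} and {s2}.
Refine {s4,s8} on symbol 0: members go to different blocks, giving {s4} and {s8}.
On input 1, block {s1,s3} splits into {s1} and {s3}.
Refine {s5,s6,s7} on symbol 0: members go to different blocks, giving {s5,s7} and {s6}.
Stable partition: {s1} | {s4} | {s5,s7} | {s2} | {s8} | {s3} | {s6} — 7 equivalence classes.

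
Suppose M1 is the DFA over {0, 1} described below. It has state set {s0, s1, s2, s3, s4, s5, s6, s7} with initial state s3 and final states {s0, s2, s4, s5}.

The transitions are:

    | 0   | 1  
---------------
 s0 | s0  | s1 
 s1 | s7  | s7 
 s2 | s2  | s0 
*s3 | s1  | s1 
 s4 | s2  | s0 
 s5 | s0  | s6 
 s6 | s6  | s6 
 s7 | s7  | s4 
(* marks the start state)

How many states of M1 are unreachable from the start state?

No path from s3 leads to s5, s6; the other 6 states are all reachable.

2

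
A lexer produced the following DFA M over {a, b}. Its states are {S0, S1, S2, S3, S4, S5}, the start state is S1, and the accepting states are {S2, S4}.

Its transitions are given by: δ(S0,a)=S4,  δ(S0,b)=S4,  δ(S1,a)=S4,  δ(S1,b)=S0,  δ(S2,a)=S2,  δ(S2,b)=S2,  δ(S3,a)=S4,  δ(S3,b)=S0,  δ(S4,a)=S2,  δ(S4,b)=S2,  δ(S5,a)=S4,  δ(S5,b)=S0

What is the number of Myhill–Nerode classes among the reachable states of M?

3

Reachable states from the start: {S0,S1,S2,S4}. Unreachable: {S3,S5} — drop them.
Initial partition by acceptance: {S2,S4} | {S0,S1}.
Split {S0,S1} by δ(·,b) → {S0} and {S1}.
Stable partition: {S2,S4} | {S0} | {S1} — 3 equivalence classes.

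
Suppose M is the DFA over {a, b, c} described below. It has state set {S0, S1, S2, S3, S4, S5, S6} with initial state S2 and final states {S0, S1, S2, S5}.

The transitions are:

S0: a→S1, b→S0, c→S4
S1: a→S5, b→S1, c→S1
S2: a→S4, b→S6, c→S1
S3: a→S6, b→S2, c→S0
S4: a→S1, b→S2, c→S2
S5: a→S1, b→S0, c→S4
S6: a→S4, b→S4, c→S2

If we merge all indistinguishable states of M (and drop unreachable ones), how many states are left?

5

States {S3} cannot be reached from the start state, so discard them.
Start with accepting vs non-accepting: {S0,S1,S2,S5} | {S4,S6}.
Refine {S0,S1,S2,S5} on symbol a: members go to different blocks, giving {S0,S1,S5} and {S2}.
On input c, block {S0,S1,S5} splits into {S0,S5} and {S1}.
On input a, block {S4,S6} splits into {S4} and {S6}.
No further refinement is possible. Final partition (5 blocks): {S0,S5} | {S4} | {S2} | {S1} | {S6}.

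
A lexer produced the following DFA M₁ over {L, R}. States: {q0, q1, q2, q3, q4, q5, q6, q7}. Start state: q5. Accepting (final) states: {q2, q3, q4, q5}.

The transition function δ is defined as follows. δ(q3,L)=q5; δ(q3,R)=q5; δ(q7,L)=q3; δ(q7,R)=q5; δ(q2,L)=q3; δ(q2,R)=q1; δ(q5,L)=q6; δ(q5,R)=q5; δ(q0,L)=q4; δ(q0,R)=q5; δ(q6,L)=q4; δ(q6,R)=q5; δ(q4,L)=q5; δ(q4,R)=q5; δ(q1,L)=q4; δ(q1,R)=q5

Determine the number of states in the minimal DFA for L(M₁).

First remove the unreachable states {q0,q1,q2,q3,q7}; 3 states remain.
Start with accepting vs non-accepting: {q4,q5} | {q6}.
On input L, block {q4,q5} splits into {q4} and {q5}.
The partition is now stable with 3 blocks: {q4} | {q6} | {q5}.

3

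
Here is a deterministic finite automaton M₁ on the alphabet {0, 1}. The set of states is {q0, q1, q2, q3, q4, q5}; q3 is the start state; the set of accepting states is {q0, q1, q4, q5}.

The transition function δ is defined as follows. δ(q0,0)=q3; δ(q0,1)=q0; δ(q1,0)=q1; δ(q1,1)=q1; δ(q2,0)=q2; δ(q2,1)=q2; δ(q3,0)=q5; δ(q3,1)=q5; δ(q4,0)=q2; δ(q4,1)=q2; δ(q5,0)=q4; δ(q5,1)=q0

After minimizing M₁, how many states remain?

5

States {q1} cannot be reached from the start state, so discard them.
P0 = {q0,q4,q5} | {q2,q3}.
Refine {q0,q4,q5} on symbol 0: members go to different blocks, giving {q0,q4} and {q5}.
Split {q0,q4} by δ(·,1) → {q0} and {q4}.
Split {q2,q3} by δ(·,0) → {q2} and {q3}.
Stable partition: {q0} | {q2} | {q5} | {q4} | {q3} — 5 equivalence classes.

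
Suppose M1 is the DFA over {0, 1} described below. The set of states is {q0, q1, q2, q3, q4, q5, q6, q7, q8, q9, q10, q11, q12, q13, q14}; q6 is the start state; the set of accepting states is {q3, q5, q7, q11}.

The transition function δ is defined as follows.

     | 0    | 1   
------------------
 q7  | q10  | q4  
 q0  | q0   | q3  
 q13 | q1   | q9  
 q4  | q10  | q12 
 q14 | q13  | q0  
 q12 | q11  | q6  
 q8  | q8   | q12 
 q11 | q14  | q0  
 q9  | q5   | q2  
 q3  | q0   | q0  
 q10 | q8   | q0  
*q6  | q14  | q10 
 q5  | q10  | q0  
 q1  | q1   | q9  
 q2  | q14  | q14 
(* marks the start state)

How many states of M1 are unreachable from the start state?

2

No path from q6 leads to q4, q7; the other 13 states are all reachable.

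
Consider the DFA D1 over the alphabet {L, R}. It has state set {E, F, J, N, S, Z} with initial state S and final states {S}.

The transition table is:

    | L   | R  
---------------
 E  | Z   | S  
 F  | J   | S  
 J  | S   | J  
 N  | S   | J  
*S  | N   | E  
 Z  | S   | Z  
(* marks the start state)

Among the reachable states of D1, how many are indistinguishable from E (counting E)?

1

States {F} cannot be reached from the start state, so discard them.
Start with accepting vs non-accepting: {S} | {E,J,N,Z}.
On input L, block {E,J,N,Z} splits into {J,N,Z} and {E}.
The partition is now stable with 3 blocks: {S} | {J,N,Z} | {E}.
The equivalence class containing E is {E}, of size 1.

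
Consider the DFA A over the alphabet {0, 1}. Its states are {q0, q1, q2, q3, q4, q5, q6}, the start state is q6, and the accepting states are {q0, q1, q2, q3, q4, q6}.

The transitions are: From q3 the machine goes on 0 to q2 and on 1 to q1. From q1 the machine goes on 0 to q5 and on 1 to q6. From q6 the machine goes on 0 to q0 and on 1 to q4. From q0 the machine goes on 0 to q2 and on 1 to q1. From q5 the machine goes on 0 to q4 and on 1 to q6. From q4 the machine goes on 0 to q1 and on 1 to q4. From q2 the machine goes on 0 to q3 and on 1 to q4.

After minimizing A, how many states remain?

5

Initial partition by acceptance: {q0,q1,q2,q3,q4,q6} | {q5}.
Split {q0,q1,q2,q3,q4,q6} by δ(·,0) → {q0,q2,q3,q4,q6} and {q1}.
On input 0, block {q0,q2,q3,q4,q6} splits into {q0,q2,q3,q6} and {q4}.
Refine {q0,q2,q3,q6} on symbol 1: members go to different blocks, giving {q0,q3} and {q2,q6}.
No further refinement is possible. Final partition (5 blocks): {q0,q3} | {q5} | {q1} | {q4} | {q2,q6}.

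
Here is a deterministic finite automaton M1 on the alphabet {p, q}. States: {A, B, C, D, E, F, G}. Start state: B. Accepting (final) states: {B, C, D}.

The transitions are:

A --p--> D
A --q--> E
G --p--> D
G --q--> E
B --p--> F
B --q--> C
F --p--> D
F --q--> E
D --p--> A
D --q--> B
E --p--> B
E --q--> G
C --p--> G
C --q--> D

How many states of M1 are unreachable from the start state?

Exploring from B, all states are eventually visited, so none are unreachable.

0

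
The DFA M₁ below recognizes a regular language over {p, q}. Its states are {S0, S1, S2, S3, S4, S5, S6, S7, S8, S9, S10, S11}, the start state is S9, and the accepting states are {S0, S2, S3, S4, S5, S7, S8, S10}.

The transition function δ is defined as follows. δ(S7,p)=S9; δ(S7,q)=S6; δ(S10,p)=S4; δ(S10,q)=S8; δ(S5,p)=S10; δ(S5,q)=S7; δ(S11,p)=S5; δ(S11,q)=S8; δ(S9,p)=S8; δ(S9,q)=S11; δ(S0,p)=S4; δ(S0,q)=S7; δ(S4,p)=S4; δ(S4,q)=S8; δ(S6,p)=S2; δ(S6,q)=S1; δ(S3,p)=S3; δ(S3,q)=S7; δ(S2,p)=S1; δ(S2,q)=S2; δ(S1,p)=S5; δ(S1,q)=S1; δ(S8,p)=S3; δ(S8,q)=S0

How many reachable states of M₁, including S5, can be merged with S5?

2

P0 = {S0,S2,S3,S4,S5,S7,S8,S10} | {S1,S6,S9,S11}.
On input p, block {S0,S2,S3,S4,S5,S7,S8,S10} splits into {S0,S3,S4,S5,S8,S10} and {S2,S7}.
Split {S0,S3,S4,S5,S8,S10} by δ(·,q) → {S0,S3,S5} and {S4,S8,S10}.
Refine {S0,S3,S5} on symbol p: members go to different blocks, giving {S0,S5} and {S3}.
Split {S1,S6,S9,S11} by δ(·,p) → {S1,S11} and {S6} and {S9}.
Refine {S1,S11} on symbol q: members go to different blocks, giving {S1} and {S11}.
Split {S2,S7} by δ(·,p) → {S2} and {S7}.
Split {S4,S8,S10} by δ(·,p) → {S4,S10} and {S8}.
Stable partition: {S0,S5} | {S1} | {S2} | {S4,S10} | {S3} | {S6} | {S9} | {S11} | {S7} | {S8} — 10 equivalence classes.
The equivalence class containing S5 is {S0,S5}, of size 2.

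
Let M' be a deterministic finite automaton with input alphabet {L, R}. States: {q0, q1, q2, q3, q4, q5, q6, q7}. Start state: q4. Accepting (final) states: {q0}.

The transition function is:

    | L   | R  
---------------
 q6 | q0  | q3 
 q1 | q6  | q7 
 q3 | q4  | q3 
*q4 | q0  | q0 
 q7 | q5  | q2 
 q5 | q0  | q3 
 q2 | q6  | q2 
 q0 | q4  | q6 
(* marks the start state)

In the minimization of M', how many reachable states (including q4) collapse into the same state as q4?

Reachable states from the start: {q0,q3,q4,q6}. Unreachable: {q1,q2,q5,q7} — drop them.
P0 = {q0} | {q3,q4,q6}.
Refine {q3,q4,q6} on symbol L: members go to different blocks, giving {q4,q6} and {q3}.
Refine {q4,q6} on symbol R: members go to different blocks, giving {q4} and {q6}.
No further refinement is possible. Final partition (4 blocks): {q0} | {q4} | {q3} | {q6}.
State q4 belongs to the block {q4}, which has 1 states.

1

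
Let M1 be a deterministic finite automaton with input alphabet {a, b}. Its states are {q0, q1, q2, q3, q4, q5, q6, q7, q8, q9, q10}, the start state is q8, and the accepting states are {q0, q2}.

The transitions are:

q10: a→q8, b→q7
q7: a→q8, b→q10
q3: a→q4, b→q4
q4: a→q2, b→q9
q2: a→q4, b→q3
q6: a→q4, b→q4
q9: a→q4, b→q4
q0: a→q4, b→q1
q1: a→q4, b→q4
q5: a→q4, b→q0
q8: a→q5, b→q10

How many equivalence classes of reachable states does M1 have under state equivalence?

6

First remove the unreachable states {q6}; 10 states remain.
Start with accepting vs non-accepting: {q0,q2} | {q1,q3,q4,q5,q7,q8,q9,q10}.
On input a, block {q1,q3,q4,q5,q7,q8,q9,q10} splits into {q1,q3,q5,q7,q8,q9,q10} and {q4}.
On input a, block {q1,q3,q5,q7,q8,q9,q10} splits into {q1,q3,q5,q9} and {q7,q8,q10}.
Refine {q1,q3,q5,q9} on symbol b: members go to different blocks, giving {q1,q3,q9} and {q5}.
On input a, block {q7,q8,q10} splits into {q7,q10} and {q8}.
Stable partition: {q0,q2} | {q1,q3,q9} | {q4} | {q7,q10} | {q5} | {q8} — 6 equivalence classes.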